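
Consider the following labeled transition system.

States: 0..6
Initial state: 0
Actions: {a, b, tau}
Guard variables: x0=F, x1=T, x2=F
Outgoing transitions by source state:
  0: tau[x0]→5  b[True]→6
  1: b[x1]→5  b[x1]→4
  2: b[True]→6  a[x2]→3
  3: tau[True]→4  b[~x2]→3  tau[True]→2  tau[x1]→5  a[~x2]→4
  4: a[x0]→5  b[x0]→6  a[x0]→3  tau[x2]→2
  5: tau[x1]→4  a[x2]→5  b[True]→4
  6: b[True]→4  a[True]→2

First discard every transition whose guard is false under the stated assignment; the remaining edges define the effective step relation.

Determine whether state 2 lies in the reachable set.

Answer: REACHABLE

Working:
Guard filter leaves 13 enabled edge(s).
depth 0: {0}
depth 1: {6}  total {0,6}
depth 2: {2,4}  total {0,2,4,6}
R = {0,2,4,6}
Path to 2: b·a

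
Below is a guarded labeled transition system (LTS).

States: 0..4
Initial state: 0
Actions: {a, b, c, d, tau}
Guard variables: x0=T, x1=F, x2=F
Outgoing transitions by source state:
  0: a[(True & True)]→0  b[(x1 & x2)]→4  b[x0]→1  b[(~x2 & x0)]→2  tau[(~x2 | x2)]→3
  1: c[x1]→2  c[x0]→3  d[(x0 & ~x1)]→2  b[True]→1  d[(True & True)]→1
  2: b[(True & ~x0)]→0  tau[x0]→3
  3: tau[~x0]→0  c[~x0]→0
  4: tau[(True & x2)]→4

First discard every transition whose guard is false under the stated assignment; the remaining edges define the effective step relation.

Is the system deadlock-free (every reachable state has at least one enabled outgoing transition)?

Answer: DEADLOCK at state 3

Analysis:
Reach set: {0,1,2,3}
  0: a→0  b→1  b→2  tau→3  [deg 4]
  1: b→1  c→3  d→1  d→2  [deg 4]
  2: tau→3  [deg 1]
  3: ∅  [deadlock]
witness 3: tau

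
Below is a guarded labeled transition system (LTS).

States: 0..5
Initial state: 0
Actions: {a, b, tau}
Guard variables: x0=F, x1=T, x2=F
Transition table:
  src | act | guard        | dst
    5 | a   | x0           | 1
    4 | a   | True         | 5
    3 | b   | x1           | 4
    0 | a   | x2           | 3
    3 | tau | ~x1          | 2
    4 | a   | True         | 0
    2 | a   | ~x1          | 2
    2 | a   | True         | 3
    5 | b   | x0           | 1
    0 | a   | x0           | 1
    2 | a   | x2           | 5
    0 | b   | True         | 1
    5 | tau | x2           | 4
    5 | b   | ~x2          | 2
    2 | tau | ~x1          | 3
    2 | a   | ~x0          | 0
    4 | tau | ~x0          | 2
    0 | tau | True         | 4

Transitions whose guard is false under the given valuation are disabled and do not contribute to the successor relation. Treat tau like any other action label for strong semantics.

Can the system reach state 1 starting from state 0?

Answer: REACHABLE

Analysis:
9 transition(s) survive guard evaluation.
L0 = {0}
L1 = {1,4}  total {0,1,4}
L2 = {2,5}  total {0,1,2,4,5}
L3 = {3}  total {0,1,2,3,4,5}
Reachable = {0,1,2,3,4,5}
witness 1: b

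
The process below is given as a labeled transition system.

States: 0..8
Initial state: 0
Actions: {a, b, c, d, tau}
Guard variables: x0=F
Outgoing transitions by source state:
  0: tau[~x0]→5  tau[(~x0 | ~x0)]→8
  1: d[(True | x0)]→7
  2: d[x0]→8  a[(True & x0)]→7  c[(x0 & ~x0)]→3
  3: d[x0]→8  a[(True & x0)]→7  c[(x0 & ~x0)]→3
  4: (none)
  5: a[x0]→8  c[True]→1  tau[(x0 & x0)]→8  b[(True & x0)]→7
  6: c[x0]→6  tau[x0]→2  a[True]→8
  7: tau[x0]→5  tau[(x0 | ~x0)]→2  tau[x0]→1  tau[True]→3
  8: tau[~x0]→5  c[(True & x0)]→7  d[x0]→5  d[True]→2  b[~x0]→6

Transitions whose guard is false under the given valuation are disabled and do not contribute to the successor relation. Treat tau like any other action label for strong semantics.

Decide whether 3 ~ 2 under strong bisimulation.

Refine partition for ~:
  P[0] = {{0,1,2,3,4,5,6,7,8}}
  P[1] = {{0,7},{1},{2,3,4},{5},{6},{8}}
  P[2] = {{0},{1},{2,3,4},{5},{6},{7},{8}}
7 equivalence class(es) (converged in 3)
class of 3: {2,3,4}; class of 2: {2,3,4}

Answer: BISIMILAR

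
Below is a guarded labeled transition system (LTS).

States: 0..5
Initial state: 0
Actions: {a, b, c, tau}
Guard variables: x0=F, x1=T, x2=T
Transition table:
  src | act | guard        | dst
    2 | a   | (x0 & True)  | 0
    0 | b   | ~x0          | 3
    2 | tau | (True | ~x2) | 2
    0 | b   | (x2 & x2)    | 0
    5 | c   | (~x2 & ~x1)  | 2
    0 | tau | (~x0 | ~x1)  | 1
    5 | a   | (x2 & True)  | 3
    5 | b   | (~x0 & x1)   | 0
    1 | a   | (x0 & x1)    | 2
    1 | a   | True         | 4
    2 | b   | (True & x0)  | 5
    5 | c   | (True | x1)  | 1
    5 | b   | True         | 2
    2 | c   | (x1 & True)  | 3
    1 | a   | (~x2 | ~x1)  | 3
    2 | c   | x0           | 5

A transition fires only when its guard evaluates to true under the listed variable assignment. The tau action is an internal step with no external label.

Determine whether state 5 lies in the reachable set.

After dropping false guards: 10 live edges.
depth 0: {0}
depth 1: {1,3}  now seen {0,1,3}
depth 2: {4}  now seen {0,1,3,4}
R = {0,1,3,4}

Answer: UNREACHABLE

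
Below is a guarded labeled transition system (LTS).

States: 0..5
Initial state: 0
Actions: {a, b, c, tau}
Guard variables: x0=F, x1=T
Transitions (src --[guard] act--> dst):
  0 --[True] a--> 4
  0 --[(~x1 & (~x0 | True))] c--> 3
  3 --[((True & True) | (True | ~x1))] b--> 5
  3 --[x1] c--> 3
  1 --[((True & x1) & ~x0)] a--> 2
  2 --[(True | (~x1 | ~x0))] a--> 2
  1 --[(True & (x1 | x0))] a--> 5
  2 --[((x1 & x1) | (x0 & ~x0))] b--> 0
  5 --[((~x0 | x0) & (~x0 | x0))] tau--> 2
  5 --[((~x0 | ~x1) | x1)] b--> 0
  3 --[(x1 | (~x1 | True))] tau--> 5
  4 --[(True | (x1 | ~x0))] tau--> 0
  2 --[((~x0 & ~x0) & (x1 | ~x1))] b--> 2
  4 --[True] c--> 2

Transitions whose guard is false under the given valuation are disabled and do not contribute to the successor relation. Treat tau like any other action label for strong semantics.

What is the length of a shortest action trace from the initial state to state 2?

Breadth-first toward 2:
  L0 = {0}
  L1 = {4}
  L2 = {2}
first hit 2 at d=2 via a·c

Answer: 2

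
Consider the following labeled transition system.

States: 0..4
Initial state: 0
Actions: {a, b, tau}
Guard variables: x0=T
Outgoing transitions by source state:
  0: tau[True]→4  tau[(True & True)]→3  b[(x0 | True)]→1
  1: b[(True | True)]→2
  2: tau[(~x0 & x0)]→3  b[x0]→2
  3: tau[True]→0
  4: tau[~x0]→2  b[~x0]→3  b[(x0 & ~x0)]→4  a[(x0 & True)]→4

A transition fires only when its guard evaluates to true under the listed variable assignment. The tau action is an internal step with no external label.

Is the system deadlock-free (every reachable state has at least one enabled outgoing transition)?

Reach set: {0,1,2,3,4}
  0: b→1  tau→3  tau→4  [3 out]
  1: b→2  [1 out]
  2: b→2  [1 out]
  3: tau→0  [1 out]
  4: a→4  [1 out]

Answer: DEADLOCK-FREE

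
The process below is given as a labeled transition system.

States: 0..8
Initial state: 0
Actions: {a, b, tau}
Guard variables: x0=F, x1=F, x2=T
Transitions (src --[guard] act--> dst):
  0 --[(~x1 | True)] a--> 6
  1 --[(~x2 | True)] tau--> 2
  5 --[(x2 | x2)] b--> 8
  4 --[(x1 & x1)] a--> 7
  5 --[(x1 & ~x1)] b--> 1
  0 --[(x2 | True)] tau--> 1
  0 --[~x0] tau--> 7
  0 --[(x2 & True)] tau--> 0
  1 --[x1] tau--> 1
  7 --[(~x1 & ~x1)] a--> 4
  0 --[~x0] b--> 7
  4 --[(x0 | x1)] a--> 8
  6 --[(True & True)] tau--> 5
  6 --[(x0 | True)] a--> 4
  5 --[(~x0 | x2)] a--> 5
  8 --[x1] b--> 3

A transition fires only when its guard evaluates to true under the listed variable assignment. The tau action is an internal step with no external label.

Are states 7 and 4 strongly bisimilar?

Answer: NOT BISIMILAR

Trace:
Refine partition for ~:
  π0 = {{0,1,2,3,4,5,6,7,8}}
  π1 = {{0},{1},{2,3,4,8},{5},{6},{7}}
6 equivalence class(es) (converged in 2)
[7]={7}  [4]={2,3,4,8}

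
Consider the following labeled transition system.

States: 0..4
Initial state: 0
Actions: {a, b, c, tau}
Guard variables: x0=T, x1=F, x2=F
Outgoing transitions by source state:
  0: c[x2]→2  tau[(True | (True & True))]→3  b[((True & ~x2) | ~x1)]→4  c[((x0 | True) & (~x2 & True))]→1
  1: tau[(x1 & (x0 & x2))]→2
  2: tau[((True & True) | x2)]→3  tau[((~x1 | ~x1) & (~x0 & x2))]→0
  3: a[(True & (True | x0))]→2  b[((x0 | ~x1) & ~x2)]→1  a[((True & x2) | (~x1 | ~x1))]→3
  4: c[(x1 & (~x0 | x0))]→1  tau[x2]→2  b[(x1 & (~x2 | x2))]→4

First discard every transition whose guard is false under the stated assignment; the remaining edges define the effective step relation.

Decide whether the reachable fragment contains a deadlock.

R = {0,1,2,3,4}
  0: b→4  c→1  tau→3  [3 out]
  1: ∅  [STUCK]
  2: tau→3  [1 out]
  3: a→2  a→3  b→1  [3 out]
  4: ∅  [STUCK]
trace reaching 1: c

Answer: DEADLOCK at state 1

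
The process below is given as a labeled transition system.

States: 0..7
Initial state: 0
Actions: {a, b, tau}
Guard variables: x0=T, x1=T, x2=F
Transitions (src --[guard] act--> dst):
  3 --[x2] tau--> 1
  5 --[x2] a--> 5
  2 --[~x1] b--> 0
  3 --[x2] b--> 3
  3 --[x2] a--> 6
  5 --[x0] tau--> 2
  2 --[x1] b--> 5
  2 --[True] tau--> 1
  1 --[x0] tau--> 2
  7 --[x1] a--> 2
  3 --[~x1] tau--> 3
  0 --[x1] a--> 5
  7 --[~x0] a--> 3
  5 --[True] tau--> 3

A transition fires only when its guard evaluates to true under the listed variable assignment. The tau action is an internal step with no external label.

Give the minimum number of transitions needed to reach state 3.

BFS to 3:
  depth 0: {0}
  depth 1: {5}
  depth 2: {2,3}
first hit 3 at d=2 via a·tau

Answer: 2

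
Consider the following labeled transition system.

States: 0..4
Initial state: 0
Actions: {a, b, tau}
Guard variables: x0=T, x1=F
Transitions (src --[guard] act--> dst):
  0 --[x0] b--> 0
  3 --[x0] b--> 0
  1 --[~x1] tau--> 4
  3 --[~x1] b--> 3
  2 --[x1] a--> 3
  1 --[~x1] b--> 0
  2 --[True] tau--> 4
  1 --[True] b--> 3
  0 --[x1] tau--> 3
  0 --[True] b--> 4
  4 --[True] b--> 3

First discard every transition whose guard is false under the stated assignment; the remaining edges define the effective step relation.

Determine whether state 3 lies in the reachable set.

Answer: REACHABLE

Trace:
After dropping false guards: 9 live edges.
L0 = {0}
L1 = {4}  now seen {0,4}
L2 = {3}  now seen {0,3,4}
Reachable = {0,3,4}
Path to 3: b·b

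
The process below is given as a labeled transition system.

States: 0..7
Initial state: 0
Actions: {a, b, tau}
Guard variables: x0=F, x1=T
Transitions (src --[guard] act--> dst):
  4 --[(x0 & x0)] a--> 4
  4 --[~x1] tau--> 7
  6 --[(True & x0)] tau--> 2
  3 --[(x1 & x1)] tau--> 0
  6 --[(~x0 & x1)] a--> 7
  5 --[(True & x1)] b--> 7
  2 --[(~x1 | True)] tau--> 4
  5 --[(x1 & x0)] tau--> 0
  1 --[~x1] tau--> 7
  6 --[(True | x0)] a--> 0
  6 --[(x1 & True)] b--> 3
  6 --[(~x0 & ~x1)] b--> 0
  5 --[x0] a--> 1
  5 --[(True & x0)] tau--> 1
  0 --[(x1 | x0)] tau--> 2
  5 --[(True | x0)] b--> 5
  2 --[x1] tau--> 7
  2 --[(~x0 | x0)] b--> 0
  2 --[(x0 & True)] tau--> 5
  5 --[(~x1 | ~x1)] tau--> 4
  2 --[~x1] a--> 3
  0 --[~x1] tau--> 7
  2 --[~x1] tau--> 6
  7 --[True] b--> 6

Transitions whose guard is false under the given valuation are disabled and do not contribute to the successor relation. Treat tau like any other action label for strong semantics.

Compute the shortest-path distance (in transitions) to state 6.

Breadth-first toward 6:
  Layer 0: {0}
  Layer 1: {2}
  Layer 2: {4,7}
  Layer 3: {6}
first hit 6 at d=3 via tau·tau·b

Answer: 3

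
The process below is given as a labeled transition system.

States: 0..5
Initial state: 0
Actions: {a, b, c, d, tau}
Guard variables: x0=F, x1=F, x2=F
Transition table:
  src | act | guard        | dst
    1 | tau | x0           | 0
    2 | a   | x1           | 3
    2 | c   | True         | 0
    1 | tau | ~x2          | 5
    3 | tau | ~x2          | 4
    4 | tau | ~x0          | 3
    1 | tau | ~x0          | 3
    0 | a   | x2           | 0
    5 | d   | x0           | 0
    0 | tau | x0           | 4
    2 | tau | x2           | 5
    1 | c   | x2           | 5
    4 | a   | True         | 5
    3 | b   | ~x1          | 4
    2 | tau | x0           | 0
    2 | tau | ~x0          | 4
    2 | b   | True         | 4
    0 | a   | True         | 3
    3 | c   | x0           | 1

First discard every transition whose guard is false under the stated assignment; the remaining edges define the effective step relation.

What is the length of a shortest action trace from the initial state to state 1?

Answer: UNREACHABLE

Analysis:
Layered search for 1:
  depth 0: {0}
  depth 1: {3}
  depth 2: {4}
  depth 3: {5}
1 never appears.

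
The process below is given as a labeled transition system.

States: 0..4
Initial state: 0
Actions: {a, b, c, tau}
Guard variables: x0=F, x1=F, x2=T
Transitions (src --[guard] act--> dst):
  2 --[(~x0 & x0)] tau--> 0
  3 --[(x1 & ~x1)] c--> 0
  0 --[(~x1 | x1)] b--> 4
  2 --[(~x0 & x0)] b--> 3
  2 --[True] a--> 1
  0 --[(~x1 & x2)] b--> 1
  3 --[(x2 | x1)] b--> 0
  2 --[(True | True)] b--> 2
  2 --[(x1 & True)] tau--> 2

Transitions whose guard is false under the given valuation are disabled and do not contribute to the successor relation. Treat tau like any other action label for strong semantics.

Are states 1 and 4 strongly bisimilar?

Refine partition for ~:
  P[0] = {{0,1,2,3,4}}
  P[1] = {{0,3},{1,4},{2}}
  P[2] = {{0},{1,4},{2},{3}}
stable after 3 split(s): 4 block(s)
1∈{1,4}, 4∈{1,4}

Answer: BISIMILAR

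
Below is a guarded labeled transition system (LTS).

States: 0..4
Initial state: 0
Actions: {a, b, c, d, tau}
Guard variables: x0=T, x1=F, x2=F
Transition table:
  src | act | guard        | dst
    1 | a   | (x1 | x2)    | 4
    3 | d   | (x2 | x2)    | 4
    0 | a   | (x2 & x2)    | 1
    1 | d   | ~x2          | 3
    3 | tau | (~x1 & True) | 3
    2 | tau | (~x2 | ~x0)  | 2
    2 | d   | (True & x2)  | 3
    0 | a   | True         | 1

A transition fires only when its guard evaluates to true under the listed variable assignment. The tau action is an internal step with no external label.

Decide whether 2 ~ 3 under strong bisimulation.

Answer: BISIMILAR

Analysis:
Bisimulation quotient by refinement:
  round 0: {{0,1,2,3,4}}
  round 1: {{0},{1},{2,3},{4}}
Fixed point at round 2; 4 class(es).
2∈{2,3}, 3∈{2,3}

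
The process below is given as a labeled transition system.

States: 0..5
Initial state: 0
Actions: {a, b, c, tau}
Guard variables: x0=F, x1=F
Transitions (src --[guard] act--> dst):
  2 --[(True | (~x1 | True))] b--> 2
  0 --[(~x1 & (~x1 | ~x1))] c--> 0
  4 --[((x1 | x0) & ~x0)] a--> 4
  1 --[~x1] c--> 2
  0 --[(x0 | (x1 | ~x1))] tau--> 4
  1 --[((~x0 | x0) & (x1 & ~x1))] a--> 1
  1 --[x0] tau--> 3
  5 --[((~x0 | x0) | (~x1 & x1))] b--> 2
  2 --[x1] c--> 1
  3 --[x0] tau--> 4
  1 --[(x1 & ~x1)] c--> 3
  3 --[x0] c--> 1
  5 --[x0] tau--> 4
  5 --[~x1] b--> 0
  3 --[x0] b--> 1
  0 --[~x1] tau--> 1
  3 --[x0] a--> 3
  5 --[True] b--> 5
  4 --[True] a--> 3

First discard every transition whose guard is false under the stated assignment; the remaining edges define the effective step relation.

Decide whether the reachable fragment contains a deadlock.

Reachable = {0,1,2,3,4}
  0: c→0  tau→1  tau→4  [3 out]
  1: c→2  [1 out]
  2: b→2  [1 out]
  3: ∅  [deadlock]
  4: a→3  [1 out]
trace reaching 3: tau·a

Answer: DEADLOCK at state 3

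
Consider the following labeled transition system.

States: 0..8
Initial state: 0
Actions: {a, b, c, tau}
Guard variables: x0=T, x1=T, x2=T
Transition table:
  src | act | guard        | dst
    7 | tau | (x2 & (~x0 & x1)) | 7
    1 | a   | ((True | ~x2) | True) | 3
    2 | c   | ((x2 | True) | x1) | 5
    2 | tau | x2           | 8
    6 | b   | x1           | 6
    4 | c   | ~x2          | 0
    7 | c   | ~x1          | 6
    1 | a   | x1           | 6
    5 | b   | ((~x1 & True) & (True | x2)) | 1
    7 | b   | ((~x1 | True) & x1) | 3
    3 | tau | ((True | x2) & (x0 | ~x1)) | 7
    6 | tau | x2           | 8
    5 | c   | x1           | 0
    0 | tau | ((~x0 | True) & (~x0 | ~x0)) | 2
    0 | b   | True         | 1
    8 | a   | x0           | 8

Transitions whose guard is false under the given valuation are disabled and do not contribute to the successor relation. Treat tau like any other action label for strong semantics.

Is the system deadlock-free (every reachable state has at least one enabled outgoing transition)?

Reach set: {0,1,3,6,7,8}
  0: b→1  [1 exit(s)]
  1: a→3  a→6  [2 exit(s)]
  3: tau→7  [1 exit(s)]
  6: b→6  tau→8  [2 exit(s)]
  7: b→3  [1 exit(s)]
  8: a→8  [1 exit(s)]

Answer: DEADLOCK-FREE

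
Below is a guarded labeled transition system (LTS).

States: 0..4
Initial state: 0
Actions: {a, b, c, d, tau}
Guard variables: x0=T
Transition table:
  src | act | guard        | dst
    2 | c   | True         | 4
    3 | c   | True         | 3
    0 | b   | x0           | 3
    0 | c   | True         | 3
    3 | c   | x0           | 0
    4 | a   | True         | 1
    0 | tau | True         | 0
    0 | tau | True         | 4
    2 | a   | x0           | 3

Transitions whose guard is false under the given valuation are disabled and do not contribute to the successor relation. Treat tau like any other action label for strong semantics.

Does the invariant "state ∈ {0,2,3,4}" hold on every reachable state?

Safe = {0,2,3,4}
Reach set: {0,1,3,4}
  0: ✓
  1: ✗ unsafe
  3: ✓
  4: ✓
counterexample path to 1: tau·a

Answer: INVARIANT VIOLATED at state 1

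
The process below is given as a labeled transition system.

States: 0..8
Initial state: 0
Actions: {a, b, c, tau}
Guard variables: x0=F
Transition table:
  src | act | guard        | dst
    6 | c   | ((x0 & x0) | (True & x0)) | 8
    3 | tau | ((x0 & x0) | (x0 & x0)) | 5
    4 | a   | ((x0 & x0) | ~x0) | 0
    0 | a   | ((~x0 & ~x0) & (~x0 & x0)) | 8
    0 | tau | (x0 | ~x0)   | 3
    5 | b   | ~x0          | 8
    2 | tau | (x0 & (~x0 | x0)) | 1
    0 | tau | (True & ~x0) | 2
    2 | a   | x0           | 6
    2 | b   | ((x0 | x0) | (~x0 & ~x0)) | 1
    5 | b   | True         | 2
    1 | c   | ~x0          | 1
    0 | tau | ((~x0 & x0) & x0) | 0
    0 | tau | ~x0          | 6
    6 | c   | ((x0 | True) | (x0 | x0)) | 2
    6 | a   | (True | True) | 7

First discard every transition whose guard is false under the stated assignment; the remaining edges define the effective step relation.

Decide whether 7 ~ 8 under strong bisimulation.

Refine partition for ~:
  P[0] = {{0,1,2,3,4,5,6,7,8}}
  P[1] = {{0},{1},{2,5},{3,7,8},{4},{6}}
  P[2] = {{0},{1},{2},{3,7,8},{4},{5},{6}}
7 equivalence class(es) (converged in 3)
[7]={3,7,8}  [8]={3,7,8}

Answer: BISIMILAR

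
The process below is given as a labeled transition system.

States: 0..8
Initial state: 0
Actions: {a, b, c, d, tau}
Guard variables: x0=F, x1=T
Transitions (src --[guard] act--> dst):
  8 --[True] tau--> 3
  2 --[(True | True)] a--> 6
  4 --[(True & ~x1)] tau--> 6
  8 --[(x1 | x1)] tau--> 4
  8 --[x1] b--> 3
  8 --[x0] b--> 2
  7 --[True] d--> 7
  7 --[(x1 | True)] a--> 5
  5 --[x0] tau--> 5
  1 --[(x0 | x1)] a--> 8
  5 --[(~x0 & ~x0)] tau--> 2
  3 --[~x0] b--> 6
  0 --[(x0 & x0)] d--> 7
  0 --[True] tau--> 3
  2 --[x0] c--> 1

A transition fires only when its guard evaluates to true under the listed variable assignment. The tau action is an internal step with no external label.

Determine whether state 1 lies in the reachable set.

Guard filter leaves 10 enabled edge(s).
L0 = {0}
L1 = {3}  total {0,3}
L2 = {6}  total {0,3,6}
R = {0,3,6}

Answer: UNREACHABLE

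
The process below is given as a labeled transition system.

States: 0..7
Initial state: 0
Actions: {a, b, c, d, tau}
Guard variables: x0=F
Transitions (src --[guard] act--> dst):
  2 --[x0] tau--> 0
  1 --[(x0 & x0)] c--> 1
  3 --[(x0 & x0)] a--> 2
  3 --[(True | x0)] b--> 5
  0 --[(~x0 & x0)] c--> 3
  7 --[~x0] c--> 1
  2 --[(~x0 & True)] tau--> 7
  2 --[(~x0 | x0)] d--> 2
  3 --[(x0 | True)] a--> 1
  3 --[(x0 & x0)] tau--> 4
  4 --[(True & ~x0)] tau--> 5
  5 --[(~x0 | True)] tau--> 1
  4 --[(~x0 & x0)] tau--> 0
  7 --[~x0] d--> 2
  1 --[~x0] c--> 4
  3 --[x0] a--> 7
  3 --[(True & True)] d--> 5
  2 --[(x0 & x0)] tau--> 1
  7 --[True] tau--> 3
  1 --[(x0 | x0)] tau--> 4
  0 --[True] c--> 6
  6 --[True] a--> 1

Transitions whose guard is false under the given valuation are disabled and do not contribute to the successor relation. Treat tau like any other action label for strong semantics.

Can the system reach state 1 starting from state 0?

Answer: REACHABLE

Working:
13 transition(s) survive guard evaluation.
Layer 0: {0}
Layer 1: {6}  cumulative {0,6}
Layer 2: {1}  cumulative {0,1,6}
Layer 3: {4}  cumulative {0,1,4,6}
Layer 4: {5}  cumulative {0,1,4,5,6}
Reachable = {0,1,4,5,6}
witness 1: c·a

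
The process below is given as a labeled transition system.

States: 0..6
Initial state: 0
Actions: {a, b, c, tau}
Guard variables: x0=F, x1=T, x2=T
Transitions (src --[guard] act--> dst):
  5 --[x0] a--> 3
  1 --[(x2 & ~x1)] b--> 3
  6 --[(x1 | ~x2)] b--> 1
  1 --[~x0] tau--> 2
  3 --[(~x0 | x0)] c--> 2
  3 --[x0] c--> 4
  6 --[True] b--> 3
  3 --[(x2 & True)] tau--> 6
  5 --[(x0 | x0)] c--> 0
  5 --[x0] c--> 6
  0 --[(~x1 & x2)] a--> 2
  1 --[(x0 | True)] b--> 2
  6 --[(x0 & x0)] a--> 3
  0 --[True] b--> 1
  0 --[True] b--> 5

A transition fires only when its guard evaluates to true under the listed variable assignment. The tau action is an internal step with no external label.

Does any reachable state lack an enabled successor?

Answer: DEADLOCK at state 2

Trace:
Reachable = {0,1,2,5}
  0: b→1  b→5  [2 out]
  1: b→2  tau→2  [2 out]
  2: ∅  [no exit]
  5: ∅  [no exit]
witness 2: b·tau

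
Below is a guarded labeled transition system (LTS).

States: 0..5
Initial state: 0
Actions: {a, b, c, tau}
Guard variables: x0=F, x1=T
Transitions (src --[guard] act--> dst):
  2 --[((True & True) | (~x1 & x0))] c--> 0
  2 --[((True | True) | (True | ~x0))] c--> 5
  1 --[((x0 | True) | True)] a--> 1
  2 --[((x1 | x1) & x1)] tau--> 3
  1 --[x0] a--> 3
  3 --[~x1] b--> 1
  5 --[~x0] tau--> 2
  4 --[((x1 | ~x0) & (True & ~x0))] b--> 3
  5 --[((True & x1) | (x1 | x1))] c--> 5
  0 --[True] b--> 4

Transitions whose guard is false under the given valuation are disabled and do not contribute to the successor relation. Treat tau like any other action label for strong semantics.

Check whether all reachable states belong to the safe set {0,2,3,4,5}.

Answer: INVARIANT HOLDS

Analysis:
Safe = {0,2,3,4,5}
Reachable = {0,3,4}
  0: ok
  3: ok
  4: ok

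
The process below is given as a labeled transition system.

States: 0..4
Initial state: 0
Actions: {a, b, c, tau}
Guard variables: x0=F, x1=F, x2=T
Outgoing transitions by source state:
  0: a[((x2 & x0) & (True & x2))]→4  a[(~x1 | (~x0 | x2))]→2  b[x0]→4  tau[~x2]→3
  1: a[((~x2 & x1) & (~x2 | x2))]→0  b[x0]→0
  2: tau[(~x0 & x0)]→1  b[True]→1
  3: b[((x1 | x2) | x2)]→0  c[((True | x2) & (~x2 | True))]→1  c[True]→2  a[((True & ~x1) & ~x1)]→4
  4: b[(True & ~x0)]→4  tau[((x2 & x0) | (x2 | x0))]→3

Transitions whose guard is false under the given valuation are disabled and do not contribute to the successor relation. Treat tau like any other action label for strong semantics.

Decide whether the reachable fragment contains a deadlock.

Reachable = {0,1,2}
  0: a→2  [1 exit(s)]
  1: ∅  [deadlock]
  2: b→1  [1 exit(s)]
witness 1: a·b

Answer: DEADLOCK at state 1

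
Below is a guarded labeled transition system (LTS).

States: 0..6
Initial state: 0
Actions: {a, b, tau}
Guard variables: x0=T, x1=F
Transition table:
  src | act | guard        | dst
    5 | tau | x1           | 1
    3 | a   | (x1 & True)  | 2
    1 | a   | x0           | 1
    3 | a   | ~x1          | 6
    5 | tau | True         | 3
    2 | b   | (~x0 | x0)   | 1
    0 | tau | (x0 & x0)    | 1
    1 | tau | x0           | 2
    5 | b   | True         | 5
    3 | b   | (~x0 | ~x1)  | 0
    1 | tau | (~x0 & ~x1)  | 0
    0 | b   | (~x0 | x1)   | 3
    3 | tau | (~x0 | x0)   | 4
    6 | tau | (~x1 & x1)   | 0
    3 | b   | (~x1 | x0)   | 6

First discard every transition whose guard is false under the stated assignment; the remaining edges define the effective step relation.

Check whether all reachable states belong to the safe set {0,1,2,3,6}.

Allowed set {0,1,2,3,6}
Reach set: {0,1,2}
  0: safe
  1: safe
  2: safe

Answer: INVARIANT HOLDS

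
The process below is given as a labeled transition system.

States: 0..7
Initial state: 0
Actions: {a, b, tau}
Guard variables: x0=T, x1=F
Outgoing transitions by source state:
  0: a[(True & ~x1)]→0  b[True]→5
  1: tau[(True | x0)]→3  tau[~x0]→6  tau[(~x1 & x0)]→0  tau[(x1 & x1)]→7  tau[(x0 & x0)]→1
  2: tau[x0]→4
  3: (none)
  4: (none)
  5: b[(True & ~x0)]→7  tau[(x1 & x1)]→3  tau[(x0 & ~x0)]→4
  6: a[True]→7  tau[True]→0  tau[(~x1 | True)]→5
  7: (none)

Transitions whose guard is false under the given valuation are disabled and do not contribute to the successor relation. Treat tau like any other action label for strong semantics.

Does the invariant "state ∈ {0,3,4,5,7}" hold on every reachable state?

Answer: INVARIANT HOLDS

Trace:
Allowed set {0,3,4,5,7}
Reach set: {0,5}
  0: ✓
  5: ✓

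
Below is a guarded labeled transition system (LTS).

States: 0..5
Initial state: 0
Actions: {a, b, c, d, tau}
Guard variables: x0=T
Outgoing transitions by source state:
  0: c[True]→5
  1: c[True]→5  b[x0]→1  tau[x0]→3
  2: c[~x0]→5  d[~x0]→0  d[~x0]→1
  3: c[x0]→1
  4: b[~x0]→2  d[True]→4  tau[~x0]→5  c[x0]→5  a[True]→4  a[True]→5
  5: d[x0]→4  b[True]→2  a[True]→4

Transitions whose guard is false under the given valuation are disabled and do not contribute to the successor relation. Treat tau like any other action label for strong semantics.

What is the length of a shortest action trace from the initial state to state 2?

BFS to 2:
  depth 0: {0}
  depth 1: {5}
  depth 2: {2,4}
2 enters at depth 2; path c·b

Answer: 2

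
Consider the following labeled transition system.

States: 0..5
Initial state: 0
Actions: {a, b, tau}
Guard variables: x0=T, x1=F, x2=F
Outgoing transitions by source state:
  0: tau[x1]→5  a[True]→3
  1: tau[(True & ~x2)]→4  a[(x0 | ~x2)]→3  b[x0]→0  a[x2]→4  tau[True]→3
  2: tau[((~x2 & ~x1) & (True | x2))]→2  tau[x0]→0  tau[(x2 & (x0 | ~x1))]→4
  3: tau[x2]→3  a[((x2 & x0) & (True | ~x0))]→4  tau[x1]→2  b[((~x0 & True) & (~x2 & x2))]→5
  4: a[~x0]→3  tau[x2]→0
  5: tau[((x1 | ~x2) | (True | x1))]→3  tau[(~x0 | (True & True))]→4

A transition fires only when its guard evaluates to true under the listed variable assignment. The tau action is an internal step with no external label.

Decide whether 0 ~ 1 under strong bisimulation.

Answer: NOT BISIMILAR

Working:
Bisimulation quotient by refinement:
  P[0] = {{0,1,2,3,4,5}}
  P[1] = {{0},{1},{2,5},{3,4}}
  P[2] = {{0},{1},{2},{3,4},{5}}
Fixed point at round 3; 5 class(es).
class of 0: {0}; class of 1: {1}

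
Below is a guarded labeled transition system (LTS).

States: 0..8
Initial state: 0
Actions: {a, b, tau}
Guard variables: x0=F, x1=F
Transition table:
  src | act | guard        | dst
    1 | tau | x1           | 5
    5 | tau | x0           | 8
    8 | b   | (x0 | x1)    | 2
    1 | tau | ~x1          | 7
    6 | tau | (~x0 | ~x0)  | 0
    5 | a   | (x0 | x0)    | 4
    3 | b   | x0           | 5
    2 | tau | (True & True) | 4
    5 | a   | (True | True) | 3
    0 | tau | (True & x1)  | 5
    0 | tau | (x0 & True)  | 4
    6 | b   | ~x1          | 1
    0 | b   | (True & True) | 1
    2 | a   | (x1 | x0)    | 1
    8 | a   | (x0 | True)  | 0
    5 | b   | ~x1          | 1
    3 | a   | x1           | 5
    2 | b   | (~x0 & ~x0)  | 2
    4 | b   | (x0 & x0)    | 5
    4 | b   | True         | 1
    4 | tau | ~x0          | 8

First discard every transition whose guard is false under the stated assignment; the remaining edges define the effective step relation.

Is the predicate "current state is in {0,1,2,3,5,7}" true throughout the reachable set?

Allowed set {0,1,2,3,5,7}
Reachable = {0,1,7}
  0: ok
  1: ok
  7: ok

Answer: INVARIANT HOLDS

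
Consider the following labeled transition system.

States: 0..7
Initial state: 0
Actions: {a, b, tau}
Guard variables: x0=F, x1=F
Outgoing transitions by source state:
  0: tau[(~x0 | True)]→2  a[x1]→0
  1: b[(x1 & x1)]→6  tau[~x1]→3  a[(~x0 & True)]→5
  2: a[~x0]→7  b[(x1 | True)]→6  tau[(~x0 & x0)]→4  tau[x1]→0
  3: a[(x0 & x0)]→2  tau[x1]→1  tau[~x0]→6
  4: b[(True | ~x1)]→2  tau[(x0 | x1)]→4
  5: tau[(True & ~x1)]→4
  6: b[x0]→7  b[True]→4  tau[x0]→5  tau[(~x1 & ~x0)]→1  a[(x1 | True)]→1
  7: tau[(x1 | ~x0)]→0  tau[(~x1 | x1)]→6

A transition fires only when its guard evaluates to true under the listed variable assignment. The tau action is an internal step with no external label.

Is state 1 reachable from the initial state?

Answer: REACHABLE

Analysis:
13 transition(s) survive guard evaluation.
Layer 0: {0}
Layer 1: {2}  total {0,2}
Layer 2: {6,7}  total {0,2,6,7}
Layer 3: {1,4}  total {0,1,2,4,6,7}
Layer 4: {3,5}  total {0,1,2,3,4,5,6,7}
Reachable = {0,1,2,3,4,5,6,7}
witness 1: tau·b·tau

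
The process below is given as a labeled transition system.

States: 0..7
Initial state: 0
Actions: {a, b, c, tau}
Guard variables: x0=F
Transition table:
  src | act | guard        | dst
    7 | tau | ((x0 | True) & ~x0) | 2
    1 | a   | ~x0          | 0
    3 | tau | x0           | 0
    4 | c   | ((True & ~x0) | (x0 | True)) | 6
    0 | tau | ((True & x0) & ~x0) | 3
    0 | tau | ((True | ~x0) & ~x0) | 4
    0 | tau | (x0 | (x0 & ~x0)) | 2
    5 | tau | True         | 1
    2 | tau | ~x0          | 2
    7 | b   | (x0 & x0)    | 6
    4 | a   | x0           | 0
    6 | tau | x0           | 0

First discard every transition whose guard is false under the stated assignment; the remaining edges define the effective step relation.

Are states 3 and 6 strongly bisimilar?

Answer: BISIMILAR

Analysis:
Refine partition for ~:
  P[0] = {{0,1,2,3,4,5,6,7}}
  P[1] = {{0,2,5,7},{1},{3,6},{4}}
  P[2] = {{0},{1},{2,7},{3,6},{4},{5}}
Fixed point at round 3; 6 class(es).
[3]={3,6}  [6]={3,6}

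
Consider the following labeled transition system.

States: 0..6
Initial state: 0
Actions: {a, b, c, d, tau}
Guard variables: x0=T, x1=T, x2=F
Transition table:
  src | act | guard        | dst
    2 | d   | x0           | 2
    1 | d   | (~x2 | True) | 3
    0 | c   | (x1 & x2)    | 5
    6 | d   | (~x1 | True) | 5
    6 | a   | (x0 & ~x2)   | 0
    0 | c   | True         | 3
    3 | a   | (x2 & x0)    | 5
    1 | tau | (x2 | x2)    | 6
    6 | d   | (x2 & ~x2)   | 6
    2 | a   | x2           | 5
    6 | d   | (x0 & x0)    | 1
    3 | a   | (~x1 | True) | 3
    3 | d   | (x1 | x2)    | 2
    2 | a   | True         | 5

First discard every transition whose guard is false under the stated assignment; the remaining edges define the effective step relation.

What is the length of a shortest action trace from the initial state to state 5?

Answer: 3

Trace:
Layered search for 5:
  Layer 0: {0}
  Layer 1: {3}
  Layer 2: {2}
  Layer 3: {5}
5 enters at depth 3; path c·d·a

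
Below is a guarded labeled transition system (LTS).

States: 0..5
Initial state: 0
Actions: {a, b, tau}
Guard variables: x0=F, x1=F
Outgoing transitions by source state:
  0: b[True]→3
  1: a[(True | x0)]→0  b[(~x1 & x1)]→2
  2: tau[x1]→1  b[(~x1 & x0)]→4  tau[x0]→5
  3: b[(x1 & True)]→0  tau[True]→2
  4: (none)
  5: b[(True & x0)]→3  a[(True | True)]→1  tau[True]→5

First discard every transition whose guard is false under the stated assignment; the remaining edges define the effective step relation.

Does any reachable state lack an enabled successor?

Answer: DEADLOCK at state 2

Analysis:
R = {0,2,3}
  0: b→3  [1 exit(s)]
  2: ∅  [STUCK]
  3: tau→2  [1 exit(s)]
Path to 2: b·tau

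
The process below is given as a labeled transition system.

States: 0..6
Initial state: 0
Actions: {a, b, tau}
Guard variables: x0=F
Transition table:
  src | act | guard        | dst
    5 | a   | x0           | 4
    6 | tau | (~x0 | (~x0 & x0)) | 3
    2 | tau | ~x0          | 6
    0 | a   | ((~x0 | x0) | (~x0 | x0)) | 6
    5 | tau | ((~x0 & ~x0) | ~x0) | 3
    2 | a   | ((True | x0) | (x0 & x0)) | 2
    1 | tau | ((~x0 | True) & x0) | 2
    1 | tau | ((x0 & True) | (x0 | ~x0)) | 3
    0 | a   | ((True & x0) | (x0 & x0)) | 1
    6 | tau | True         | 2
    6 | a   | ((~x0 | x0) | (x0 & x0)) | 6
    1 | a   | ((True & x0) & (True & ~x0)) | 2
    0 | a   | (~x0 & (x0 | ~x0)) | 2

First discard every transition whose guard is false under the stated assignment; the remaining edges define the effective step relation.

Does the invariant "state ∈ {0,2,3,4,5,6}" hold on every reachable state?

Answer: INVARIANT HOLDS

Trace:
Allowed set {0,2,3,4,5,6}
Reachable = {0,2,3,6}
  0: safe
  2: safe
  3: safe
  6: safe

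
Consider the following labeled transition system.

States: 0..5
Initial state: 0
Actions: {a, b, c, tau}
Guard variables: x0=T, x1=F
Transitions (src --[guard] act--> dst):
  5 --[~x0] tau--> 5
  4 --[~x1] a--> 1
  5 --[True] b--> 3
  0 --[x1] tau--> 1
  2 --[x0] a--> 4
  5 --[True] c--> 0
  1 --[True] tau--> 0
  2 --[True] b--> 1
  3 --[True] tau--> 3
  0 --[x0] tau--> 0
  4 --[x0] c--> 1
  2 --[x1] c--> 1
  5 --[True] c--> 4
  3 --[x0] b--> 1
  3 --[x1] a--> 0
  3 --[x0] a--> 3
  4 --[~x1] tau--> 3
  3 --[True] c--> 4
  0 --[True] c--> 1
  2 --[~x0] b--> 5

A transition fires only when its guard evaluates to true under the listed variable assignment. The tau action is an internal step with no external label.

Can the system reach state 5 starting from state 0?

15 transition(s) survive guard evaluation.
L0 = {0}
L1 = {1}  now seen {0,1}
Reach set: {0,1}

Answer: UNREACHABLE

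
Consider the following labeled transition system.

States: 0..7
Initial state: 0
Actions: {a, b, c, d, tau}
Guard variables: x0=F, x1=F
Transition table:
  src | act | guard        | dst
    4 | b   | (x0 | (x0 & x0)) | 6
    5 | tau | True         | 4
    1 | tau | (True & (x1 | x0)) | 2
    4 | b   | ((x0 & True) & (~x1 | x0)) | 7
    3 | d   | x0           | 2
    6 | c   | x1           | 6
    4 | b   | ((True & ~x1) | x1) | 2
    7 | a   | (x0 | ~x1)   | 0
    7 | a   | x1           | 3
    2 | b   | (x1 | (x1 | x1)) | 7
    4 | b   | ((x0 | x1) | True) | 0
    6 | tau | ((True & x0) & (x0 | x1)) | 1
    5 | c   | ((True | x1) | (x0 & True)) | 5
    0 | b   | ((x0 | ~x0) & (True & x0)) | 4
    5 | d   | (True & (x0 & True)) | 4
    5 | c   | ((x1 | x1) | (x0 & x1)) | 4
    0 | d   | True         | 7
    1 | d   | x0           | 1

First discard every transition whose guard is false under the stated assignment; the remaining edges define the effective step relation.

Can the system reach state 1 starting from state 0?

Answer: UNREACHABLE

Trace:
6 transition(s) survive guard evaluation.
depth 0: {0}
depth 1: {7}  total {0,7}
Reach set: {0,7}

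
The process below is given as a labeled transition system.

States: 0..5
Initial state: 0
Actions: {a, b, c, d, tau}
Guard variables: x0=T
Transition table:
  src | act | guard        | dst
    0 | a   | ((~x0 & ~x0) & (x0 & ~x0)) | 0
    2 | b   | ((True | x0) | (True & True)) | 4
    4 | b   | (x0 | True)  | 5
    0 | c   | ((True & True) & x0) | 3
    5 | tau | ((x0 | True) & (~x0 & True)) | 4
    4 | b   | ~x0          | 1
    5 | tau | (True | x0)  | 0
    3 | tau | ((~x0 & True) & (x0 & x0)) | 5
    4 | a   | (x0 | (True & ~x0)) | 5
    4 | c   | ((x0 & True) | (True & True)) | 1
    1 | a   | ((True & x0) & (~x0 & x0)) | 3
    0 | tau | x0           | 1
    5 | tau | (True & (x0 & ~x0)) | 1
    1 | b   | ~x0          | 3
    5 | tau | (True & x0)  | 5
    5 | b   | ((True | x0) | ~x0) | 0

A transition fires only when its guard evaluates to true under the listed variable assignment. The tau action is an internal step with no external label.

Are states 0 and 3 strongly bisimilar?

Compute ~ classes (split until stable):
  round 0: {{0,1,2,3,4,5}}
  round 1: {{0},{1,3},{2},{4},{5}}
5 equivalence class(es) (converged in 2)
0∈{0}, 3∈{1,3}

Answer: NOT BISIMILAR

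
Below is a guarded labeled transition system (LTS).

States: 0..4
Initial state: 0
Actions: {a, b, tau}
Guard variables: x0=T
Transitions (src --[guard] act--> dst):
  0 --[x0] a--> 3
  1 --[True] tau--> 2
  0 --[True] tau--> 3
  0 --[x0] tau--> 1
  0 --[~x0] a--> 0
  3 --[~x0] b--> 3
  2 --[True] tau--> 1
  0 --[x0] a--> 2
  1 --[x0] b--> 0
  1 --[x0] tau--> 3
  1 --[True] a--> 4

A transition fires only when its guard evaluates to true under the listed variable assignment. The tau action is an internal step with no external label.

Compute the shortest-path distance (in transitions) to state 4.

BFS to 4:
  depth 0: {0}
  depth 1: {1,2,3}
  depth 2: {4}
4 enters at depth 2; path tau·a

Answer: 2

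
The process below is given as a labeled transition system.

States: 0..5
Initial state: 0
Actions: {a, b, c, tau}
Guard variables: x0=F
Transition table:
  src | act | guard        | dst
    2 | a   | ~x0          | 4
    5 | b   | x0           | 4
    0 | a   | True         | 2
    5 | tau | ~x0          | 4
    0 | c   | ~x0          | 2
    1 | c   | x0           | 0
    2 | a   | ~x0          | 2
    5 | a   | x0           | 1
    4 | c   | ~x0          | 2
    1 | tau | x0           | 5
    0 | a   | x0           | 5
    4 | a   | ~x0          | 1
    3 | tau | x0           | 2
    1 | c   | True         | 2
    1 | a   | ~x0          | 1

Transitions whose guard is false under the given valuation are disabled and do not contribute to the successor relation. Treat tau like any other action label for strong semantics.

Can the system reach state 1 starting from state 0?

Answer: REACHABLE

Working:
9 transition(s) survive guard evaluation.
depth 0: {0}
depth 1: {2}  cumulative {0,2}
depth 2: {4}  cumulative {0,2,4}
depth 3: {1}  cumulative {0,1,2,4}
Reachable = {0,1,2,4}
trace reaching 1: a·a·a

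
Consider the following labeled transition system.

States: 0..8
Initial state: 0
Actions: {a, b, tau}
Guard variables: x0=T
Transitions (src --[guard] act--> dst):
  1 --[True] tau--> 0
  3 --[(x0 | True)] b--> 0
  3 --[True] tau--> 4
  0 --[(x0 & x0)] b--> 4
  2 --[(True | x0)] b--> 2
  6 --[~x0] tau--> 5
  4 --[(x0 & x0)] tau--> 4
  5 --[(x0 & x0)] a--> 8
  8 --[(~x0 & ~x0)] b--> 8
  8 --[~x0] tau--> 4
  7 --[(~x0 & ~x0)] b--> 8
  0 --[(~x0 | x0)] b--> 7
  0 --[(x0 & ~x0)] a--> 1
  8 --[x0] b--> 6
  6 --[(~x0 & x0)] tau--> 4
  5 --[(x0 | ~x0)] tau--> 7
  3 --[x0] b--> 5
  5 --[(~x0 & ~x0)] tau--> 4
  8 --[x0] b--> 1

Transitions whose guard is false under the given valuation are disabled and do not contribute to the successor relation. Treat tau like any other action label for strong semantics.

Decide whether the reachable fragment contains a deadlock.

Reach set: {0,4,7}
  0: b→4  b→7  [deg 2]
  4: tau→4  [deg 1]
  7: ∅  [no exit]
Path to 7: b

Answer: DEADLOCK at state 7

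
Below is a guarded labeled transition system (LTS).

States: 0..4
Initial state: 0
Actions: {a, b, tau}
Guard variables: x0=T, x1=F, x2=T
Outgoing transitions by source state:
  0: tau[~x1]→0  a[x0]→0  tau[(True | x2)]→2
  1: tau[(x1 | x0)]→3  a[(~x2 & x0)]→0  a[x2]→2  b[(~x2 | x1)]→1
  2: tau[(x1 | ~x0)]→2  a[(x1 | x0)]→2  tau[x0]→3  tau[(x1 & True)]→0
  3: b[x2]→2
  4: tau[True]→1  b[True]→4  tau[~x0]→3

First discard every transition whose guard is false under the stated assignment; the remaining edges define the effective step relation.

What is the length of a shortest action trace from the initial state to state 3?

Answer: 2

Working:
Layered search for 3:
  depth 0: {0}
  depth 1: {2}
  depth 2: {3}
depth(3)=2, e.g. tau·tau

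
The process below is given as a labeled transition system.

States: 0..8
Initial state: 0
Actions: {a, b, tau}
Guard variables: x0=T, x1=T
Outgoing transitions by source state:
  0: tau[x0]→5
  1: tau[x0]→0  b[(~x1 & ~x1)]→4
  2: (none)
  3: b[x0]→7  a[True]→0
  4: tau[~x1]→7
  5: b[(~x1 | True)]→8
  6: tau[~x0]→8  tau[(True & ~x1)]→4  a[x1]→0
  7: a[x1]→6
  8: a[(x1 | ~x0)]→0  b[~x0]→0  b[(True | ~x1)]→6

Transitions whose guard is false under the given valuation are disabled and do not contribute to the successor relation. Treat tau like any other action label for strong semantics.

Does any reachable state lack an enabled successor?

Answer: DEADLOCK-FREE

Working:
R = {0,5,6,8}
  0: tau→5  [1 exit(s)]
  5: b→8  [1 exit(s)]
  6: a→0  [1 exit(s)]
  8: a→0  b→6  [2 exit(s)]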